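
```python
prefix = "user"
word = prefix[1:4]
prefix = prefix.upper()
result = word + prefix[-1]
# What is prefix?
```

Trace:
`prefix = "user"` → prefix = 'user'
`word = prefix[1:4]` → word = 'ser'
`prefix = prefix.upper()` → prefix = 'USER'
`result = word + prefix[-1]` → result = 'serR'
So prefix = 'USER'

Answer: 'USER'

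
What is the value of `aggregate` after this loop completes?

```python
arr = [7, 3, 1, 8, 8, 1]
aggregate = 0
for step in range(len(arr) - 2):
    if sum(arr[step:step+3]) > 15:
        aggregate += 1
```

Count windows with sum > 15
`aggregate` takes the values: 0 → 1 → 2

Answer: 2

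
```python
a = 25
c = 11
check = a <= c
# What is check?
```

Trace:
`a = 25` → a = 25
`c = 11` → c = 11
`check = a <= c` → check = False
So check = False

Answer: False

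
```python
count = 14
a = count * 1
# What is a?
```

Trace:
`count = 14` → count = 14
`a = count * 1` → a = 14
So a = 14

Answer: 14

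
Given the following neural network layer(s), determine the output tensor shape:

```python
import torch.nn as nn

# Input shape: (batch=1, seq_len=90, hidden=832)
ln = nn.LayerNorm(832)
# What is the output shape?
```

Input: (1, 90, 832) -> Output: (1, 90, 832)

Answer: (1, 90, 832)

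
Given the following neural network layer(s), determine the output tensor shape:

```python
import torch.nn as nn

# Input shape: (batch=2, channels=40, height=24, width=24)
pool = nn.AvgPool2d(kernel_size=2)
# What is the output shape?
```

Input: (2, 40, 24, 24) -> Output: (2, 40, 12, 12)

Answer: (2, 40, 12, 12)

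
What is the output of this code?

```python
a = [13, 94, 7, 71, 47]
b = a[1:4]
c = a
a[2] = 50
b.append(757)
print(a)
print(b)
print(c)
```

Key concept: slice vs alias.
Step by step:
`a = [13, 94, 7, 71, 47]` → a = [13, 94, 7, 71, 47]
`b = a[1:4]` → b = [94, 7, 71]
`c = a` → c = [13, 94, 7, 71, 47] (same object as a)
`a[2] = 50` → a = [13, 94, 50, 71, 47] (same object as c); c = [13, 94, 50, 71, 47] (same object as a)
`b.append(757)` → b = [94, 7, 71, 757]
`print(a)` → prints [13, 94, 50, 71, 47]
`print(b)` → prints [94, 7, 71, 757]
`print(c)` → prints [13, 94, 50, 71, 47]

Answer:
[13, 94, 50, 71, 47]
[94, 7, 71, 757]
[13, 94, 50, 71, 47]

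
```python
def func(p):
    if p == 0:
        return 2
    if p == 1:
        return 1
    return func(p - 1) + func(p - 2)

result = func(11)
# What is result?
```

Build up from base cases: func(0)=2, func(1)=1, func(2)=3, func(3)=4, func(4)=7, func(5)=11, func(6)=18, ..., func(11)=199

Answer: 199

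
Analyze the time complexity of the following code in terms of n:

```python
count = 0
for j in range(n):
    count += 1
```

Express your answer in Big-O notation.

Each loop level contributes: n. Multiplying the contributions gives O(n).

Answer: O(n)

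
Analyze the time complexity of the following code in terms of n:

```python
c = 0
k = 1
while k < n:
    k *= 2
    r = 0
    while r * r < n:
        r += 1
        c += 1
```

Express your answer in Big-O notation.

Each loop level contributes: log n × √n. Multiplying the contributions gives O(√n log n).

Answer: O(√n log n)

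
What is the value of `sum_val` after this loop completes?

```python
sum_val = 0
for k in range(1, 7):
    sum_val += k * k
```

Sum of squares 1² to 6² = 91
`sum_val` takes the values: 0 → 1 → 5 → 14 → 30 → 55 → 91

Answer: 91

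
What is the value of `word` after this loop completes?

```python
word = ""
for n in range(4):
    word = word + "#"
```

Repeat '#' 4 times
`word` takes the values: "" → "#" → "##" → "###" → "####"

Answer: "####"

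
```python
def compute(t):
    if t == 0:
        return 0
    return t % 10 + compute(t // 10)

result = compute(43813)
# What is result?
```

Sum of digits of 43813: 3 + 1 + 8 + 3 + 4 = 19

Answer: 19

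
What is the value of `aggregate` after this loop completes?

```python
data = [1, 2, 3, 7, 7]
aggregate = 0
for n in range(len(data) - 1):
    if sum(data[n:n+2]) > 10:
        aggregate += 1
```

Count windows with sum > 10
`aggregate` takes the values: 0 → 1

Answer: 1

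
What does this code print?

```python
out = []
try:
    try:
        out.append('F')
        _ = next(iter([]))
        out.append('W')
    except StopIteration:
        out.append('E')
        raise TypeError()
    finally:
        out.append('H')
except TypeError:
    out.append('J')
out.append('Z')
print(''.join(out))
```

Execution trace: 'F' (inner try body) → 'E' (inner except StopIteration) → 'H' (inner finally) → 'J' (outer except TypeError) → 'Z' (after the try/except). Output: FEHJZ

Answer: FEHJZ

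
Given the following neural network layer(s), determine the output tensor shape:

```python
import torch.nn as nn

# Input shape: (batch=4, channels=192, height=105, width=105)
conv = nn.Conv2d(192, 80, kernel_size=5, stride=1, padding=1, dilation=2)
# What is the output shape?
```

Input: (4, 192, 105, 105) -> Output: (4, 80, 99, 99)

Answer: (4, 80, 99, 99)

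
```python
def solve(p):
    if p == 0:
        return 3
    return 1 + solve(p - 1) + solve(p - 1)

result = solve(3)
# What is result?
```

solve(p) = 1 + 2·solve(p-1), solve(0)=3. Closed form: (3+1)·2^3 - 1 = 31.

Answer: 31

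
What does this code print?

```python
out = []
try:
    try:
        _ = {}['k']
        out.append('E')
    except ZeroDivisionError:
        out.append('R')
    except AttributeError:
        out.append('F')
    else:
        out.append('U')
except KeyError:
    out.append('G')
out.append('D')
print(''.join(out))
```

Execution trace: 'G' (outer except KeyError) → 'D' (after the try/except). Output: GD

Answer: GD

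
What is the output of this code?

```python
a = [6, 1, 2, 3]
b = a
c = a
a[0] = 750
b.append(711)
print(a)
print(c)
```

Key concept: multiple aliases.
Step by step:
`a = [6, 1, 2, 3]` → a = [6, 1, 2, 3]
`b = a` → b = [6, 1, 2, 3] (same object as a)
`c = a` → c = [6, 1, 2, 3] (same object as a, b)
`a[0] = 750` → a = [750, 1, 2, 3] (same object as b, c); b = [750, 1, 2, 3] (same object as a, c); c = [750, 1, 2, 3] (same object as a, b)
`b.append(711)` → a = [750, 1, 2, 3, 711] (same object as b, c); b = [750, 1, 2, 3, 711] (same object as a, c); c = [750, 1, 2, 3, 711] (same object as a, b)
`print(a)` → prints [750, 1, 2, 3, 711]
`print(c)` → prints [750, 1, 2, 3, 711]

Answer:
[750, 1, 2, 3, 711]
[750, 1, 2, 3, 711]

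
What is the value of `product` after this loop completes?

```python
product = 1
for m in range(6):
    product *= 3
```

3^6 = 729
`product` takes the values: 1 → 3 → 9 → 27 → 81 → 243 → 729

Answer: 729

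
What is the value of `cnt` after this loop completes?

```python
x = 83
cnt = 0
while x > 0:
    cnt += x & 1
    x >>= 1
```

Count set bits in 83 (binary: 0b1010011)
`cnt` takes the values: 0 → 1 → 2 → 3 → 4

Answer: 4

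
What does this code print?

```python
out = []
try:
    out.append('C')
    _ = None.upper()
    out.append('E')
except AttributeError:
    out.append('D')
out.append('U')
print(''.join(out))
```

Execution trace: 'C' (try body) → 'D' (except AttributeError) → 'U' (after the try/except). Output: CDU

Answer: CDU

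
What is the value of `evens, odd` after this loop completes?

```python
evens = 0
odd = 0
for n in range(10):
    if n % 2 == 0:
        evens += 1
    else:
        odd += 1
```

Count evens and odds in range(10)
`evens, odd` takes the values: (0, 0) → (1, 0) → (1, 1) → (2, 1) → (2, 2) → (3, 2) → (3, 3) → (4, 3) → (4, 4) → (5, 4) → (5, 5)

Answer: 5, 5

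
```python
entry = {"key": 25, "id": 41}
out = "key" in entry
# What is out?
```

Trace:
`entry = {"key": 25, "id": 41}` → entry = {'key': 25, 'id': 41}
`out = "key" in entry` → out = True
So out = True

Answer: True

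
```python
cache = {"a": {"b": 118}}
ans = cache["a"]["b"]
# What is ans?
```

Trace:
`cache = {"a": {"b": 118}}` → cache = {'a': {'b': 118}}
`ans = cache["a"]["b"]` → ans = 118
So ans = 118

Answer: 118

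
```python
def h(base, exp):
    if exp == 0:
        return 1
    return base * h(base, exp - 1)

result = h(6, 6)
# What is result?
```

h(6, 6) = 6 * 6 * 6 * 6 * 6 * 6 = 46656

Answer: 46656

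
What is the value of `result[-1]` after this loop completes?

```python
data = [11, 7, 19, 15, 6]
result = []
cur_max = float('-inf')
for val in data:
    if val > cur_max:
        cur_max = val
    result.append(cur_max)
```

Running max ends at 19
`result` takes the values: [] → [11] → [11, 11] → [11, 11, 19] → [11, 11, 19, 19] → [11, 11, 19, 19, 19]
So `result[-1]` = 19

Answer: 19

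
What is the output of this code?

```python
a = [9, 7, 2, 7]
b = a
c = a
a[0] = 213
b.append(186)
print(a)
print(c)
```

Key concept: multiple aliases.
Step by step:
`a = [9, 7, 2, 7]` → a = [9, 7, 2, 7]
`b = a` → b = [9, 7, 2, 7] (same object as a)
`c = a` → c = [9, 7, 2, 7] (same object as a, b)
`a[0] = 213` → a = [213, 7, 2, 7] (same object as b, c); b = [213, 7, 2, 7] (same object as a, c); c = [213, 7, 2, 7] (same object as a, b)
`b.append(186)` → a = [213, 7, 2, 7, 186] (same object as b, c); b = [213, 7, 2, 7, 186] (same object as a, c); c = [213, 7, 2, 7, 186] (same object as a, b)
`print(a)` → prints [213, 7, 2, 7, 186]
`print(c)` → prints [213, 7, 2, 7, 186]

Answer:
[213, 7, 2, 7, 186]
[213, 7, 2, 7, 186]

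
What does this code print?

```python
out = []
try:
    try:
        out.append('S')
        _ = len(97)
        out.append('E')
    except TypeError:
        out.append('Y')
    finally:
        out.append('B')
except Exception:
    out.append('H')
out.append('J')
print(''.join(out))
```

Execution trace: 'S' (inner try body) → 'Y' (inner except TypeError) → 'B' (inner finally) → 'J' (after the try/except). Output: SYBJ

Answer: SYBJ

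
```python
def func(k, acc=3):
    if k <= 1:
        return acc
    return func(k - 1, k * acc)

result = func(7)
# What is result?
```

Accumulator trace (n, acc): (7, 3) -> (6, 21) -> (5, 126) -> (4, 630) -> (3, 2520) -> (2, 7560) -> (1, 15120) -> return 15120

Answer: 15120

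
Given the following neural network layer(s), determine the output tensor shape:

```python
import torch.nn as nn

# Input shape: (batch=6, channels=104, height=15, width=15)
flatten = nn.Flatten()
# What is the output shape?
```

Input: (6, 104, 15, 15) -> Output: (6, 23400)

Answer: (6, 23400)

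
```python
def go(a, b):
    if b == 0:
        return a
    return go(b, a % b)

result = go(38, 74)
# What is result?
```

go(38, 74) -> go(74, 38) -> go(38, 36) -> go(36, 2) -> go(2, 0) -> 2

Answer: 2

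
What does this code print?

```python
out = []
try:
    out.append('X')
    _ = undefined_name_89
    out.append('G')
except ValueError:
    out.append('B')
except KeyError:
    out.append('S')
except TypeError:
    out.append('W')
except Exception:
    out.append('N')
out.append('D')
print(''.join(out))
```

Execution trace: 'X' (try body) → 'N' (except Exception) → 'D' (after the try/except). Output: XND

Answer: XND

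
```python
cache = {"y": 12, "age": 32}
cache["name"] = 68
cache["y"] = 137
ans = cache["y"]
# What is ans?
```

Trace:
`cache = {"y": 12, "age": 32}` → cache = {'y': 12, 'age': 32}
`cache["name"] = 68` → cache = {'y': 12, 'age': 32, 'name': 68}
`cache["y"] = 137` → cache = {'y': 137, 'age': 32, 'name': 68}
`ans = cache["y"]` → ans = 137
So ans = 137

Answer: 137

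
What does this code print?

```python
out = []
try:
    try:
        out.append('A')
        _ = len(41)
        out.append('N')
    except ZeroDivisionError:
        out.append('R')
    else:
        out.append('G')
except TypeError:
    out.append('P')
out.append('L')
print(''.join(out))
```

Execution trace: 'A' (try body) → 'P' (outer except TypeError) → 'L' (after the try/except). Output: APL

Answer: APL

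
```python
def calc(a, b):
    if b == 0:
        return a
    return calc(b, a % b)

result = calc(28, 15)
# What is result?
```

calc(28, 15) -> calc(15, 13) -> calc(13, 2) -> calc(2, 1) -> calc(1, 0) -> 1

Answer: 1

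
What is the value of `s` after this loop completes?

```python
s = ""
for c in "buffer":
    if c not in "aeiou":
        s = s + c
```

Remove vowels from 'buffer'
`s` takes the values: "" → "b" → "bf" → "bff" → "bffr"

Answer: "bffr"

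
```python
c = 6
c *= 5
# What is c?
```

Trace:
`c = 6` → c = 6
`c *= 5` → c = 30
So c = 30

Answer: 30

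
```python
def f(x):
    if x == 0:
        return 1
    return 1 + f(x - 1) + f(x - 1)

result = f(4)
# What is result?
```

f(x) = 1 + 2·f(x-1), f(0)=1. Closed form: (1+1)·2^4 - 1 = 31.

Answer: 31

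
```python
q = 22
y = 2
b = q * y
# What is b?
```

Trace:
`q = 22` → q = 22
`y = 2` → y = 2
`b = q * y` → b = 44
So b = 44

Answer: 44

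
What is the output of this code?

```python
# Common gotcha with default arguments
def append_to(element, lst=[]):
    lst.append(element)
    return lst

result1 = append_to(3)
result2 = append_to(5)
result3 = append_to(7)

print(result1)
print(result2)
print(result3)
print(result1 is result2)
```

Key concept: mutable default argument gotcha.
Step by step:
`result1 = append_to(3)` → result1 = [3]
`result2 = append_to(5)` → result1 = [3, 5] (same object as result2); result2 = [3, 5] (same object as result1)
`result3 = append_to(7)` → result1 = [3, 5, 7] (same object as result2, result3); result2 = [3, 5, 7] (same object as result1, result3); result3 = [3, 5, 7] (same object as result1, result2)
`print(result1)` → prints [3, 5, 7]
`print(result2)` → prints [3, 5, 7]
`print(result3)` → prints [3, 5, 7]
`print(result1 is result2)` → prints True

Answer:
[3, 5, 7]
[3, 5, 7]
[3, 5, 7]
True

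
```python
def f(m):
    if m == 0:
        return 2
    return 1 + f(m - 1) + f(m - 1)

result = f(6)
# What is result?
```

f(m) = 1 + 2·f(m-1), f(0)=2. Closed form: (2+1)·2^6 - 1 = 191.

Answer: 191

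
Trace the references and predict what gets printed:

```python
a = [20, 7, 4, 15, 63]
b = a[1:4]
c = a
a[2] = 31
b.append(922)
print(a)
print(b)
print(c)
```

Key concept: slice vs alias.
Step by step:
`a = [20, 7, 4, 15, 63]` → a = [20, 7, 4, 15, 63]
`b = a[1:4]` → b = [7, 4, 15]
`c = a` → c = [20, 7, 4, 15, 63] (same object as a)
`a[2] = 31` → a = [20, 7, 31, 15, 63] (same object as c); c = [20, 7, 31, 15, 63] (same object as a)
`b.append(922)` → b = [7, 4, 15, 922]
`print(a)` → prints [20, 7, 31, 15, 63]
`print(b)` → prints [7, 4, 15, 922]
`print(c)` → prints [20, 7, 31, 15, 63]

Answer:
[20, 7, 31, 15, 63]
[7, 4, 15, 922]
[20, 7, 31, 15, 63]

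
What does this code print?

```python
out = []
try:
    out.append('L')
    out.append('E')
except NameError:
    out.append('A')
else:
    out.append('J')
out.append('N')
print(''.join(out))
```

Execution trace: 'L' (try body) → 'E' (try body, no exception) → 'J' (else) → 'N' (after the try/except). Output: LEJN

Answer: LEJN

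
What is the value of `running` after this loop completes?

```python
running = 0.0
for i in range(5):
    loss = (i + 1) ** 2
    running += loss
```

Sum of squared losses 1² + 2² + ... + 5²
`running` takes the values: 0.0 → 1.0 → 5.0 → 14.0 → 30.0 → 55.0

Answer: 55.0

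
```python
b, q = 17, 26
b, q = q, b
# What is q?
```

Trace:
`b, q = 17, 26` → b = 17; q = 26
`b, q = q, b` → b = 26; q = 17
So q = 17

Answer: 17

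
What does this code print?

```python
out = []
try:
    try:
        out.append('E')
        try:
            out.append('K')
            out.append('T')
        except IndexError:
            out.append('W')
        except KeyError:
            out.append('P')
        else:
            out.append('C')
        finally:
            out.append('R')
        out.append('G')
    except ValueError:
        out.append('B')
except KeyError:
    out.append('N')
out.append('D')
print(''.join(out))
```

Execution trace: 'E' (try body) → 'K' (inner try body) → 'T' (inner try body, no exception) → 'C' (inner else) → 'R' (inner finally) → 'G' (try body, no exception) → 'D' (after the try/except). Output: EKTCRGD

Answer: EKTCRGD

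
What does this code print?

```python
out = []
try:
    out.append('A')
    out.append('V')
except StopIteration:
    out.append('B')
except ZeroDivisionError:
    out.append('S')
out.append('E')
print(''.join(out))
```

Execution trace: 'A' (try body) → 'V' (try body, no exception) → 'E' (after the try/except). Output: AVE

Answer: AVE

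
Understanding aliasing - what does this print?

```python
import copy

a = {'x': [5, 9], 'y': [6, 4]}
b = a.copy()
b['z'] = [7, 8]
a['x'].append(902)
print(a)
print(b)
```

Key concept: shallow copy of dict with mutable values.
Step by step:
`a = {'x': [5, 9], 'y': [6, 4]}` → a = {'x': [5, 9], 'y': [6, 4]}
`b = a.copy()` → b = {'x': [5, 9], 'y': [6, 4]}
`b['z'] = [7, 8]` → b = {'x': [5, 9], 'y': [6, 4], 'z': [7, 8]}
`a['x'].append(902)` → a = {'x': [5, 9, 902], 'y': [6, 4]}; b = {'x': [5, 9, 902], 'y': [6, 4], 'z': [7, 8]}
`print(a)` → prints {'x': [5, 9, 902], 'y': [6, 4]}
`print(b)` → prints {'x': [5, 9, 902], 'y': [6, 4], 'z': [7, 8]}

Answer:
{'x': [5, 9, 902], 'y': [6, 4]}
{'x': [5, 9, 902], 'y': [6, 4], 'z': [7, 8]}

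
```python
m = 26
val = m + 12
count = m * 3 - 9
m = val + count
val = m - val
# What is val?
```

Trace:
`m = 26` → m = 26
`val = m + 12` → val = 38
`count = m * 3 - 9` → count = 69
`m = val + count` → m = 107
`val = m - val` → val = 69
So val = 69

Answer: 69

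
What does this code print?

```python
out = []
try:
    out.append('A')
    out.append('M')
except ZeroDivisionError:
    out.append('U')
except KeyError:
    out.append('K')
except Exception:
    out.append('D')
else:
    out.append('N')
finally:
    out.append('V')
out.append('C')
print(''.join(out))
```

Execution trace: 'A' (try body) → 'M' (try body, no exception) → 'N' (else) → 'V' (finally) → 'C' (after the try/except). Output: AMNVC

Answer: AMNVC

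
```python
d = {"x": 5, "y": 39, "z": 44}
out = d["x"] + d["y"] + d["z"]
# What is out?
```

Trace:
`d = {"x": 5, "y": 39, "z": 44}` → d = {'x': 5, 'y': 39, 'z': 44}
`out = d["x"] + d["y"] + d["z"]` → out = 88
So out = 88

Answer: 88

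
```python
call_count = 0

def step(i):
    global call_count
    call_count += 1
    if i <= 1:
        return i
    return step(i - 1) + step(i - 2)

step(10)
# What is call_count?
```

Calls(i) = 1 + Calls(i-1) + Calls(i-2); Calls(0)=Calls(1)=1. For i=10 this gives 177.

Answer: 177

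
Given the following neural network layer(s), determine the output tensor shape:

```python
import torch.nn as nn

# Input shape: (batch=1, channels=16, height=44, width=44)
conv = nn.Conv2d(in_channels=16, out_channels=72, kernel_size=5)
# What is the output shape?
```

Input: (1, 16, 44, 44) -> Output: (1, 72, 40, 40)

Answer: (1, 72, 40, 40)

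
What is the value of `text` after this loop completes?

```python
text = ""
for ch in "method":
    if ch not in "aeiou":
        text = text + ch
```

Remove vowels from 'method'
`text` takes the values: "" → "m" → "mt" → "mth" → "mthd"

Answer: "mthd"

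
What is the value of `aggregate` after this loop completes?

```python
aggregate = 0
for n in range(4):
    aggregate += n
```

Sum of 0 to 3 = 6
`aggregate` takes the values: 0 → 1 → 3 → 6

Answer: 6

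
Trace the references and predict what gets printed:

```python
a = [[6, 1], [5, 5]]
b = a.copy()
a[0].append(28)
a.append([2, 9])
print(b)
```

Key concept: shallow copy with nested lists.
Step by step:
`a = [[6, 1], [5, 5]]` → a = [[6, 1], [5, 5]]
`b = a.copy()` → b = [[6, 1], [5, 5]]
`a[0].append(28)` → a = [[6, 1, 28], [5, 5]]; b = [[6, 1, 28], [5, 5]]
`a.append([2, 9])` → a = [[6, 1, 28], [5, 5], [2, 9]]
`print(b)` → prints [[6, 1, 28], [5, 5]]

Answer: [[6, 1, 28], [5, 5]]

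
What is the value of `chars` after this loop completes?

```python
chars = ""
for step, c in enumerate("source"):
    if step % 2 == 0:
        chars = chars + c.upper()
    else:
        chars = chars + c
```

Uppercase even positions in 'source'
`chars` takes the values: "" → "S" → "So" → "SoU" → "SoUr" → "SoUrC" → "SoUrCe"

Answer: "SoUrCe"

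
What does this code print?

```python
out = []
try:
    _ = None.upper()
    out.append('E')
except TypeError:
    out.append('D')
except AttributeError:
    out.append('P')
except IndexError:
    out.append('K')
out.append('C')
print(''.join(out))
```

Execution trace: 'P' (except AttributeError) → 'C' (after the try/except). Output: PC

Answer: PC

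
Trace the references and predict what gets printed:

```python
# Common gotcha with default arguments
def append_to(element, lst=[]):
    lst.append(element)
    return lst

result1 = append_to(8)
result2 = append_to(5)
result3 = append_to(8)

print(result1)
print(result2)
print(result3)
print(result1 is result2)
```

Key concept: mutable default argument gotcha.
Step by step:
`result1 = append_to(8)` → result1 = [8]
`result2 = append_to(5)` → result1 = [8, 5] (same object as result2); result2 = [8, 5] (same object as result1)
`result3 = append_to(8)` → result1 = [8, 5, 8] (same object as result2, result3); result2 = [8, 5, 8] (same object as result1, result3); result3 = [8, 5, 8] (same object as result1, result2)
`print(result1)` → prints [8, 5, 8]
`print(result2)` → prints [8, 5, 8]
`print(result3)` → prints [8, 5, 8]
`print(result1 is result2)` → prints True

Answer:
[8, 5, 8]
[8, 5, 8]
[8, 5, 8]
True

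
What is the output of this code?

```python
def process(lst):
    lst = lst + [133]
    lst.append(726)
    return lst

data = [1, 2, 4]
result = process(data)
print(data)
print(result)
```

Key concept: rebinding parameter vs mutation.
Step by step:
`data = [1, 2, 4]` → data = [1, 2, 4]
`result = process(data)` → result = [1, 2, 4, 133, 726]
`print(data)` → prints [1, 2, 4]
`print(result)` → prints [1, 2, 4, 133, 726]

Answer:
[1, 2, 4]
[1, 2, 4, 133, 726]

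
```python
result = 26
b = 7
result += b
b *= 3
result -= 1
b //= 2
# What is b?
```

Trace:
`result = 26` → result = 26
`b = 7` → b = 7
`result += b` → result = 33
`b *= 3` → b = 21
`result -= 1` → result = 32
`b //= 2` → b = 10
So b = 10

Answer: 10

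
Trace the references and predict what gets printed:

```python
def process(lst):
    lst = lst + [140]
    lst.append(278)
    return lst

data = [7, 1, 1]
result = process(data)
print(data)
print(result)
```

Key concept: rebinding parameter vs mutation.
Step by step:
`data = [7, 1, 1]` → data = [7, 1, 1]
`result = process(data)` → result = [7, 1, 1, 140, 278]
`print(data)` → prints [7, 1, 1]
`print(result)` → prints [7, 1, 1, 140, 278]

Answer:
[7, 1, 1]
[7, 1, 1, 140, 278]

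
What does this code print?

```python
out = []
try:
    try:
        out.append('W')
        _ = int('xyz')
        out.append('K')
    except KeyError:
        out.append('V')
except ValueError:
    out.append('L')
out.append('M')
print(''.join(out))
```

Execution trace: 'W' (try body) → 'L' (outer except ValueError) → 'M' (after the try/except). Output: WLM

Answer: WLM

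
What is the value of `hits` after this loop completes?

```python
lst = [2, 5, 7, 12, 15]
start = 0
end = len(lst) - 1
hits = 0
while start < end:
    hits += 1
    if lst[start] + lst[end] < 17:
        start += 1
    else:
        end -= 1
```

Steps to find pair summing to 17
`hits` takes the values: 0 → 1 → 2 → 3 → 4

Answer: 4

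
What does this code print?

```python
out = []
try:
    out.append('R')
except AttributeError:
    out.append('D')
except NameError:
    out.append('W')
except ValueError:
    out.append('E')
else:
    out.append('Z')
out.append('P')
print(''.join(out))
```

Execution trace: 'R' (try body, no exception) → 'Z' (else) → 'P' (after the try/except). Output: RZP

Answer: RZP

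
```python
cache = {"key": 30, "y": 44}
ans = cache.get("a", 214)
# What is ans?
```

Trace:
`cache = {"key": 30, "y": 44}` → cache = {'key': 30, 'y': 44}
`ans = cache.get("a", 214)` → ans = 214
So ans = 214

Answer: 214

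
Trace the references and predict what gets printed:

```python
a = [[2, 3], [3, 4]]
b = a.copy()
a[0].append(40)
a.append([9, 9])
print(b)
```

Key concept: shallow copy with nested lists.
Step by step:
`a = [[2, 3], [3, 4]]` → a = [[2, 3], [3, 4]]
`b = a.copy()` → b = [[2, 3], [3, 4]]
`a[0].append(40)` → a = [[2, 3, 40], [3, 4]]; b = [[2, 3, 40], [3, 4]]
`a.append([9, 9])` → a = [[2, 3, 40], [3, 4], [9, 9]]
`print(b)` → prints [[2, 3, 40], [3, 4]]

Answer: [[2, 3, 40], [3, 4]]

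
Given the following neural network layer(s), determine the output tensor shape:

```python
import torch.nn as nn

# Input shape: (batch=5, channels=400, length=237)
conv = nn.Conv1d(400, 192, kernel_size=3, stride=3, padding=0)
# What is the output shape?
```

Input: (5, 400, 237) -> Output: (5, 192, 79)

Answer: (5, 192, 79)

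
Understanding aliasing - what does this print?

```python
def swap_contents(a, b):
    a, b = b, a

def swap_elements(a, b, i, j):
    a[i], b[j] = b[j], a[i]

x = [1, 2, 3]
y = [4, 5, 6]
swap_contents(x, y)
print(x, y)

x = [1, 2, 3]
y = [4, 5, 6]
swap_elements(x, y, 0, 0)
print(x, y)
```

Key concept: parameter rebinding vs mutation.
Step by step:
`x = [1, 2, 3]` → x = [1, 2, 3]
`y = [4, 5, 6]` → y = [4, 5, 6]
`swap_contents(x, y)` → no visible change to tracked variables
`print(x, y)` → prints [1, 2, 3] [4, 5, 6]
`x = [1, 2, 3]` → x = [1, 2, 3]
`y = [4, 5, 6]` → y = [4, 5, 6]
`swap_elements(x, y, 0, 0)` → x = [4, 2, 3]; y = [1, 5, 6]
`print(x, y)` → prints [4, 2, 3] [1, 5, 6]

Answer:
[1, 2, 3] [4, 5, 6]
[4, 2, 3] [1, 5, 6]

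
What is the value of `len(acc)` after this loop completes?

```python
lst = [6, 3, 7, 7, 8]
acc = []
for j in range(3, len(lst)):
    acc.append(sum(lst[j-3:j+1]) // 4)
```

Number of 4-element averages
`acc` takes the values: [] → [5] → [5, 6]
So `len(acc)` = 2

Answer: 2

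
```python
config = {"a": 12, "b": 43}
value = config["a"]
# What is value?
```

Trace:
`config = {"a": 12, "b": 43}` → config = {'a': 12, 'b': 43}
`value = config["a"]` → value = 12
So value = 12

Answer: 12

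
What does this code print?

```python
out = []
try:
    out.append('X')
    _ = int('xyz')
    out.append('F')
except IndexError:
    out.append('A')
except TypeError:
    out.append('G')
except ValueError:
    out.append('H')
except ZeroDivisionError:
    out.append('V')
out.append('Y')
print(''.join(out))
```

Execution trace: 'X' (try body) → 'H' (except ValueError) → 'Y' (after the try/except). Output: XHY

Answer: XHY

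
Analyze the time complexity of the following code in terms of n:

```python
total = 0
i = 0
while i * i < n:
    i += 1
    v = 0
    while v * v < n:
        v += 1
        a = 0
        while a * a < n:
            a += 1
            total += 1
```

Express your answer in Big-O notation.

Each loop level contributes: √n × √n × √n. Multiplying the contributions gives O(n√n).

Answer: O(n√n)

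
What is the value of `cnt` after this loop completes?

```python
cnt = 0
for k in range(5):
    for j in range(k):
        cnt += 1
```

Triangle number: 0+1+2+...+4
`cnt` takes the values: 0 → 1 → 2 → 3 → 4 → 5 → 6 → 7 → 8 → 9 → 10

Answer: 10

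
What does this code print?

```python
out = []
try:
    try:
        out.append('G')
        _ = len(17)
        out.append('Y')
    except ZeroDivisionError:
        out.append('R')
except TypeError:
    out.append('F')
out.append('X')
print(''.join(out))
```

Execution trace: 'G' (try body) → 'F' (outer except TypeError) → 'X' (after the try/except). Output: GFX

Answer: GFX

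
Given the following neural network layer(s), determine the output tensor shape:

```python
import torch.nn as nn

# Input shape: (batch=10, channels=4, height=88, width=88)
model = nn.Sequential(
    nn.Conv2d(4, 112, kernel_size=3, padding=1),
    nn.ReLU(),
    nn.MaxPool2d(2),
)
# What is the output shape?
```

Input: (10, 4, 88, 88) -> after Conv2d: (10, 112, 88, 88) -> after ReLU: (10, 112, 88, 88) -> Output: (10, 112, 44, 44)

Answer: (10, 112, 44, 44)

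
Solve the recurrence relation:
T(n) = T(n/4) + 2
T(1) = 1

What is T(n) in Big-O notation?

Each step divides n by 4 and adds 2. After log_4(n) steps we reach T(1)=1. So T(n) = 2·log_4(n) + 1 = O(log n).

Answer: O(log n)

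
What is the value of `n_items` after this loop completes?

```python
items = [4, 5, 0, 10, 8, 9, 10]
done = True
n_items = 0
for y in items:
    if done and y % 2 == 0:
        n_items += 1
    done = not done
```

Count even values at even positions
`n_items` takes the values: 0 → 1 → 2 → 3 → 4

Answer: 4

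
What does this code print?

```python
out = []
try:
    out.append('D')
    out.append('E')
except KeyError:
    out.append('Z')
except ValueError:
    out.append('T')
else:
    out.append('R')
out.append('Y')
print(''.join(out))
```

Execution trace: 'D' (try body) → 'E' (try body, no exception) → 'R' (else) → 'Y' (after the try/except). Output: DERY

Answer: DERY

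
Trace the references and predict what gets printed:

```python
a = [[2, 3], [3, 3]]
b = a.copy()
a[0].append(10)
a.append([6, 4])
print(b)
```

Key concept: shallow copy with nested lists.
Step by step:
`a = [[2, 3], [3, 3]]` → a = [[2, 3], [3, 3]]
`b = a.copy()` → b = [[2, 3], [3, 3]]
`a[0].append(10)` → a = [[2, 3, 10], [3, 3]]; b = [[2, 3, 10], [3, 3]]
`a.append([6, 4])` → a = [[2, 3, 10], [3, 3], [6, 4]]
`print(b)` → prints [[2, 3, 10], [3, 3]]

Answer: [[2, 3, 10], [3, 3]]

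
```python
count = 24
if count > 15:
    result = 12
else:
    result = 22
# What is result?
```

Trace:
`count = 24` → count = 24
`if count > 15: ...` → count > 15 is True → result = 12
So result = 12

Answer: 12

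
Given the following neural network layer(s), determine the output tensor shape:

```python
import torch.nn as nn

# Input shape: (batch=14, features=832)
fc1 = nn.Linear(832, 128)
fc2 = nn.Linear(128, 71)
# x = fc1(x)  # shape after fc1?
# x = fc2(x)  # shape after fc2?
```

Input: (14, 832) -> after fc1: (14, 128) -> Output: (14, 71)

Answer: (14, 71)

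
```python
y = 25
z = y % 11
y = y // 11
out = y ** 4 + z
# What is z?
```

Trace:
`y = 25` → y = 25
`z = y % 11` → z = 3
`y = y // 11` → y = 2
`out = y ** 4 + z` → out = 19
So z = 3

Answer: 3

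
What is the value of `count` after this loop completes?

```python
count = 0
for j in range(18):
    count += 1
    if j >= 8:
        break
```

Loop breaks when j reaches 8, count is 9
`count` takes the values: 0 → 1 → 2 → 3 → 4 → 5 → 6 → 7 → 8 → 9

Answer: 9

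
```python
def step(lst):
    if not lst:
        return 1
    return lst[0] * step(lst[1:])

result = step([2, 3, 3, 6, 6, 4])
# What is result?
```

Product over [2, 3, 3, 6, 6, 4] = 2 * 3 * 3 * 6 * 6 * 4 = 2592

Answer: 2592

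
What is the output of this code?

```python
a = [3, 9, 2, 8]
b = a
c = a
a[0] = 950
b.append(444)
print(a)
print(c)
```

Key concept: multiple aliases.
Step by step:
`a = [3, 9, 2, 8]` → a = [3, 9, 2, 8]
`b = a` → b = [3, 9, 2, 8] (same object as a)
`c = a` → c = [3, 9, 2, 8] (same object as a, b)
`a[0] = 950` → a = [950, 9, 2, 8] (same object as b, c); b = [950, 9, 2, 8] (same object as a, c); c = [950, 9, 2, 8] (same object as a, b)
`b.append(444)` → a = [950, 9, 2, 8, 444] (same object as b, c); b = [950, 9, 2, 8, 444] (same object as a, c); c = [950, 9, 2, 8, 444] (same object as a, b)
`print(a)` → prints [950, 9, 2, 8, 444]
`print(c)` → prints [950, 9, 2, 8, 444]

Answer:
[950, 9, 2, 8, 444]
[950, 9, 2, 8, 444]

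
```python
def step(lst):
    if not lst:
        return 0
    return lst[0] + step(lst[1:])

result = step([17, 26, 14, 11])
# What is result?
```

17 + 26 + 14 + 11 + 0 = 68

Answer: 68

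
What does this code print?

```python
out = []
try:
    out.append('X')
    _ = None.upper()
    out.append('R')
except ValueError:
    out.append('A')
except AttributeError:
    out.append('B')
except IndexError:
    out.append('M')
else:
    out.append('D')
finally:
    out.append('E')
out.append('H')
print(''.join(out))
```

Execution trace: 'X' (try body) → 'B' (except AttributeError) → 'E' (finally) → 'H' (after the try/except). Output: XBEH

Answer: XBEH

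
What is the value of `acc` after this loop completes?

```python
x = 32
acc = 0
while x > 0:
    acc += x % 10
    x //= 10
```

Sum digits of 32
`acc` takes the values: 0 → 2 → 5

Answer: 5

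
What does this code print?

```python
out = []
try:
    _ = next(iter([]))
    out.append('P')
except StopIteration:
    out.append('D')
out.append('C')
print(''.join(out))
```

Execution trace: 'D' (except StopIteration) → 'C' (after the try/except). Output: DC

Answer: DC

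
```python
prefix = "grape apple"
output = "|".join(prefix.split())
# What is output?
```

Trace:
`prefix = "grape apple"` → prefix = 'grape apple'
`output = "|".join(prefix.split())` → output = 'grape|apple'
So output = 'grape|apple'

Answer: 'grape|apple'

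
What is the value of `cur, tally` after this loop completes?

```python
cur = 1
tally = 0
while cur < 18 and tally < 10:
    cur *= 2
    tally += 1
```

Double until >= 18 or 10 iterations
`cur, tally` takes the values: (1, 0) → (2, 0) → (2, 1) → (4, 1) → (4, 2) → (8, 2) → (8, 3) → (16, 3) → (16, 4) → (32, 4) → (32, 5)

Answer: 32, 5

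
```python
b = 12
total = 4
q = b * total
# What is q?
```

Trace:
`b = 12` → b = 12
`total = 4` → total = 4
`q = b * total` → q = 48
So q = 48

Answer: 48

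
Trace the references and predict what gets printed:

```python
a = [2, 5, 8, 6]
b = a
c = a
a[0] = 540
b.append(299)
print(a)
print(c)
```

Key concept: multiple aliases.
Step by step:
`a = [2, 5, 8, 6]` → a = [2, 5, 8, 6]
`b = a` → b = [2, 5, 8, 6] (same object as a)
`c = a` → c = [2, 5, 8, 6] (same object as a, b)
`a[0] = 540` → a = [540, 5, 8, 6] (same object as b, c); b = [540, 5, 8, 6] (same object as a, c); c = [540, 5, 8, 6] (same object as a, b)
`b.append(299)` → a = [540, 5, 8, 6, 299] (same object as b, c); b = [540, 5, 8, 6, 299] (same object as a, c); c = [540, 5, 8, 6, 299] (same object as a, b)
`print(a)` → prints [540, 5, 8, 6, 299]
`print(c)` → prints [540, 5, 8, 6, 299]

Answer:
[540, 5, 8, 6, 299]
[540, 5, 8, 6, 299]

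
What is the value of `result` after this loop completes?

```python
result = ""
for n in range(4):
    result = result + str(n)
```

Concatenate digits 0 to 3
`result` takes the values: "" → "0" → "01" → "012" → "0123"

Answer: "0123"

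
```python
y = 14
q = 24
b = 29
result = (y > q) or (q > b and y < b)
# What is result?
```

Trace:
`y = 14` → y = 14
`q = 24` → q = 24
`b = 29` → b = 29
`result = (y > q) or (q > b and y < b)` → result = False
So result = False

Answer: False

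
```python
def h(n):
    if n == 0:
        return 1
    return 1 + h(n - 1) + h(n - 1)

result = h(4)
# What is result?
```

h(n) = 1 + 2·h(n-1), h(0)=1. Closed form: (1+1)·2^4 - 1 = 31.

Answer: 31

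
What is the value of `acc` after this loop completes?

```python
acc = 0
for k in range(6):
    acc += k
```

Sum of 0 to 5 = 15
`acc` takes the values: 0 → 1 → 3 → 6 → 10 → 15

Answer: 15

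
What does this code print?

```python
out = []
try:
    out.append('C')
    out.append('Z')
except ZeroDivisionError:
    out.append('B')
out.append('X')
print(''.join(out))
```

Execution trace: 'C' (try body) → 'Z' (try body, no exception) → 'X' (after the try/except). Output: CZX

Answer: CZX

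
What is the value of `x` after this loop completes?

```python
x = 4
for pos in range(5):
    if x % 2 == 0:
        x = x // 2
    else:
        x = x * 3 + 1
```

Collatz-style transformation from 4
`x` takes the values: 4 → 2 → 1 → 4 → 2 → 1

Answer: 1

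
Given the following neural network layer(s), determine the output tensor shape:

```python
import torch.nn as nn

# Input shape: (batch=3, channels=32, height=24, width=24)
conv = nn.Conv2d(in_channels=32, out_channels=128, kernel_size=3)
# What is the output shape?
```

Input: (3, 32, 24, 24) -> Output: (3, 128, 22, 22)

Answer: (3, 128, 22, 22)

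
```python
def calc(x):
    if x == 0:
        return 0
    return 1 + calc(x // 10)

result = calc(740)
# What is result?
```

Count of digits of 740: 3

Answer: 3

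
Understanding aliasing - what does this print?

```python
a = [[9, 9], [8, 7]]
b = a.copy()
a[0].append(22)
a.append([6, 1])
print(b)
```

Key concept: shallow copy with nested lists.
Step by step:
`a = [[9, 9], [8, 7]]` → a = [[9, 9], [8, 7]]
`b = a.copy()` → b = [[9, 9], [8, 7]]
`a[0].append(22)` → a = [[9, 9, 22], [8, 7]]; b = [[9, 9, 22], [8, 7]]
`a.append([6, 1])` → a = [[9, 9, 22], [8, 7], [6, 1]]
`print(b)` → prints [[9, 9, 22], [8, 7]]

Answer: [[9, 9, 22], [8, 7]]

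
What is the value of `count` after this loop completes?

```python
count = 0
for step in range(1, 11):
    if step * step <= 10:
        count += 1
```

Count numbers where step² ≤ 10
`count` takes the values: 0 → 1 → 2 → 3

Answer: 3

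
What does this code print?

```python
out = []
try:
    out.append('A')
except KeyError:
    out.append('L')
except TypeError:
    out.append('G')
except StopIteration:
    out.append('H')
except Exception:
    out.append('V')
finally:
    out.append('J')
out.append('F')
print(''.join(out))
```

Execution trace: 'A' (try body, no exception) → 'J' (finally) → 'F' (after the try/except). Output: AJF

Answer: AJF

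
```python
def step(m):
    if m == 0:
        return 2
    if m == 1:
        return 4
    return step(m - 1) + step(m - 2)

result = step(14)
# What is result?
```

Build up from base cases: step(0)=2, step(1)=4, step(2)=6, step(3)=10, step(4)=16, step(5)=26, step(6)=42, ..., step(14)=1974

Answer: 1974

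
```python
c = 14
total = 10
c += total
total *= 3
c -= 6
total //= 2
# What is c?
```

Trace:
`c = 14` → c = 14
`total = 10` → total = 10
`c += total` → c = 24
`total *= 3` → total = 30
`c -= 6` → c = 18
`total //= 2` → total = 15
So c = 18

Answer: 18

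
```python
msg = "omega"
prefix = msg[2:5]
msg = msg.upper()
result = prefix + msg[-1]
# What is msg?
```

Trace:
`msg = "omega"` → msg = 'omega'
`prefix = msg[2:5]` → prefix = 'ega'
`msg = msg.upper()` → msg = 'OMEGA'
`result = prefix + msg[-1]` → result = 'egaA'
So msg = 'OMEGA'

Answer: 'OMEGA'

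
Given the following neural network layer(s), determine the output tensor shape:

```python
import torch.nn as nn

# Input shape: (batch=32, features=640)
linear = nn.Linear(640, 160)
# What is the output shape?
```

Input: (32, 640) -> Output: (32, 160)

Answer: (32, 160)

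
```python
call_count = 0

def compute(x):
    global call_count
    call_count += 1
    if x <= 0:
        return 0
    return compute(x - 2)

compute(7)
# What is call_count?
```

Linear recursion stepping by 2: 5 calls from x=7 down to ≤0.

Answer: 5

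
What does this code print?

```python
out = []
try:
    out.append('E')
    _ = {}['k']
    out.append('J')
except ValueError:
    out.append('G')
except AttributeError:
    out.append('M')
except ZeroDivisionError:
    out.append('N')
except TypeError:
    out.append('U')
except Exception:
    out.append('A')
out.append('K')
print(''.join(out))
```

Execution trace: 'E' (try body) → 'A' (except Exception) → 'K' (after the try/except). Output: EAK

Answer: EAK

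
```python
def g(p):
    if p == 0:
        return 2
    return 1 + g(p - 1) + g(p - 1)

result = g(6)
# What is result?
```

g(p) = 1 + 2·g(p-1), g(0)=2. Closed form: (2+1)·2^6 - 1 = 191.

Answer: 191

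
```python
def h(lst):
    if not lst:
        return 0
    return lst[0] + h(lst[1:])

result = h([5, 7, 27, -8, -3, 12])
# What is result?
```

5 + 7 + 27 + (-8) + (-3) + 12 + 0 = 40

Answer: 40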